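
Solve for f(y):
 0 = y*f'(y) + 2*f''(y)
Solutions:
 f(y) = C1 + C2*erf(y/2)


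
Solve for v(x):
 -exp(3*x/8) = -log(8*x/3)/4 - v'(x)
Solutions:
 v(x) = C1 - x*log(x)/4 + x*(-log(2) + 1/4 + log(6)/4) + 8*exp(3*x/8)/3


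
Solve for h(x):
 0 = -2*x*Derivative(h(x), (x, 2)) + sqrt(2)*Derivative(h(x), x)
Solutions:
 h(x) = C1 + C2*x^(sqrt(2)/2 + 1)


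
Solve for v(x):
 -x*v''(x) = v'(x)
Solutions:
 v(x) = C1 + C2*log(x)


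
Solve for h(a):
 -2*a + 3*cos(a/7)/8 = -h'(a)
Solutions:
 h(a) = C1 + a^2 - 21*sin(a/7)/8


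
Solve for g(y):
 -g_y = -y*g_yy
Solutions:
 g(y) = C1 + C2*y^2


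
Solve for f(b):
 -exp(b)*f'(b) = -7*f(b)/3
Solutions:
 f(b) = C1*exp(-7*exp(-b)/3)


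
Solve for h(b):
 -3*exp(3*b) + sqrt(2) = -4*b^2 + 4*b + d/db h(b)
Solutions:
 h(b) = C1 + 4*b^3/3 - 2*b^2 + sqrt(2)*b - exp(3*b)


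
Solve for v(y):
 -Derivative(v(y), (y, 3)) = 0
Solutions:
 v(y) = C1 + C2*y + C3*y^2


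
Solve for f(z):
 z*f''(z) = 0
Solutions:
 f(z) = C1 + C2*z


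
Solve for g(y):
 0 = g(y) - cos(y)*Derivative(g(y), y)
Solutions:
 g(y) = C1*sqrt(sin(y) + 1)/sqrt(sin(y) - 1)


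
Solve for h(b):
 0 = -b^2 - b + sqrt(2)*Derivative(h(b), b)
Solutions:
 h(b) = C1 + sqrt(2)*b^3/6 + sqrt(2)*b^2/4


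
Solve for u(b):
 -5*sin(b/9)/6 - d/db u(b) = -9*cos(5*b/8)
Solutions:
 u(b) = C1 + 72*sin(5*b/8)/5 + 15*cos(b/9)/2


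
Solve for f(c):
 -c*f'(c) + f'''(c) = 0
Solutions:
 f(c) = C1 + Integral(C2*airyai(c) + C3*airybi(c), c)


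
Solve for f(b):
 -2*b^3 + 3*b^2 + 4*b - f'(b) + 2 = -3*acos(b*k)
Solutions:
 f(b) = C1 - b^4/2 + b^3 + 2*b^2 + 2*b + 3*Piecewise((b*acos(b*k) - sqrt(-b^2*k^2 + 1)/k, Ne(k, 0)), (pi*b/2, True))


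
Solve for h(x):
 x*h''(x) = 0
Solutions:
 h(x) = C1 + C2*x


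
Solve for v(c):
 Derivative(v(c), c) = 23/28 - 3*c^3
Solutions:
 v(c) = C1 - 3*c^4/4 + 23*c/28


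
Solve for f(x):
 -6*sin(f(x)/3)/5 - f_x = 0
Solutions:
 6*x/5 + 3*log(cos(f(x)/3) - 1)/2 - 3*log(cos(f(x)/3) + 1)/2 = C1


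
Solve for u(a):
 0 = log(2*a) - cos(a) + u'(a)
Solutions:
 u(a) = C1 - a*log(a) - a*log(2) + a + sin(a)


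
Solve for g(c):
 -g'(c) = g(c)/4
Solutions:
 g(c) = C1*exp(-c/4)


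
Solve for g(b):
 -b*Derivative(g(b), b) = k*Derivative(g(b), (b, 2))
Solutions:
 g(b) = C1 + C2*sqrt(k)*erf(sqrt(2)*b*sqrt(1/k)/2)


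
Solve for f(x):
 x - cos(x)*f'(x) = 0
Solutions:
 f(x) = C1 + Integral(x/cos(x), x)


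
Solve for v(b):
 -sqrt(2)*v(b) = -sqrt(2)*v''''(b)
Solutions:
 v(b) = C1*exp(-b) + C2*exp(b) + C3*sin(b) + C4*cos(b)


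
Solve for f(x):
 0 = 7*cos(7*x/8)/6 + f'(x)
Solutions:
 f(x) = C1 - 4*sin(7*x/8)/3


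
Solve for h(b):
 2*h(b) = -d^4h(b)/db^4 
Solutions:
 h(b) = (C1*sin(2^(3/4)*b/2) + C2*cos(2^(3/4)*b/2))*exp(-2^(3/4)*b/2) + (C3*sin(2^(3/4)*b/2) + C4*cos(2^(3/4)*b/2))*exp(2^(3/4)*b/2)


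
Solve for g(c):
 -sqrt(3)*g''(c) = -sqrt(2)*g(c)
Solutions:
 g(c) = C1*exp(-2^(1/4)*3^(3/4)*c/3) + C2*exp(2^(1/4)*3^(3/4)*c/3)


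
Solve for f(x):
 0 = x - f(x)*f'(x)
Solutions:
 f(x) = -sqrt(C1 + x^2)
 f(x) = sqrt(C1 + x^2)


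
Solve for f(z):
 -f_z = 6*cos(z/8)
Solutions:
 f(z) = C1 - 48*sin(z/8)


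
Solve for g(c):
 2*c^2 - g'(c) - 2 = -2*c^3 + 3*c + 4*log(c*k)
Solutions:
 g(c) = C1 + c^4/2 + 2*c^3/3 - 3*c^2/2 - 4*c*log(c*k) + 2*c


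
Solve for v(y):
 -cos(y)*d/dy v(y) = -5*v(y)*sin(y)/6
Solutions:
 v(y) = C1/cos(y)^(5/6)


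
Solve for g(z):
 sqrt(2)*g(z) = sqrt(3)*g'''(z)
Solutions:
 g(z) = C3*exp(2^(1/6)*3^(5/6)*z/3) + (C1*sin(2^(1/6)*3^(1/3)*z/2) + C2*cos(2^(1/6)*3^(1/3)*z/2))*exp(-2^(1/6)*3^(5/6)*z/6)


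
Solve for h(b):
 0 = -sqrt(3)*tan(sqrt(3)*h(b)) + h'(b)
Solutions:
 h(b) = sqrt(3)*(pi - asin(C1*exp(3*b)))/3
 h(b) = sqrt(3)*asin(C1*exp(3*b))/3


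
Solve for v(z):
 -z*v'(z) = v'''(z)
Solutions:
 v(z) = C1 + Integral(C2*airyai(-z) + C3*airybi(-z), z)


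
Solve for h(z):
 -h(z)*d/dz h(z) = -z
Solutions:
 h(z) = -sqrt(C1 + z^2)
 h(z) = sqrt(C1 + z^2)


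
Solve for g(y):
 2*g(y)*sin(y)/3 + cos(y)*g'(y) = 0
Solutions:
 g(y) = C1*cos(y)^(2/3)


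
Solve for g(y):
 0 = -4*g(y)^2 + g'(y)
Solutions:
 g(y) = -1/(C1 + 4*y)


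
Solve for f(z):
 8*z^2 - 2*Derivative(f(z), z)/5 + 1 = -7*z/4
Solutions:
 f(z) = C1 + 20*z^3/3 + 35*z^2/16 + 5*z/2


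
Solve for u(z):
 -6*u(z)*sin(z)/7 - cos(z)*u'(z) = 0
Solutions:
 u(z) = C1*cos(z)^(6/7)


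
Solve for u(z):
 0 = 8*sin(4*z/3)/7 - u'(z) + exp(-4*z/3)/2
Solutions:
 u(z) = C1 - 6*cos(4*z/3)/7 - 3*exp(-4*z/3)/8


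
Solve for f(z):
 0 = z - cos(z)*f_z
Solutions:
 f(z) = C1 + Integral(z/cos(z), z)


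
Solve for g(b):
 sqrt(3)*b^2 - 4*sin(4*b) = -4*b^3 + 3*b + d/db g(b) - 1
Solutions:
 g(b) = C1 + b^4 + sqrt(3)*b^3/3 - 3*b^2/2 + b + cos(4*b)


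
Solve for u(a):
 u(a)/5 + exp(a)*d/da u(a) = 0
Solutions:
 u(a) = C1*exp(exp(-a)/5)


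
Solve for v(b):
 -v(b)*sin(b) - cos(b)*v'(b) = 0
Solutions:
 v(b) = C1*cos(b)


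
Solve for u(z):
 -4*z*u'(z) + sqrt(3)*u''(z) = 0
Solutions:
 u(z) = C1 + C2*erfi(sqrt(2)*3^(3/4)*z/3)


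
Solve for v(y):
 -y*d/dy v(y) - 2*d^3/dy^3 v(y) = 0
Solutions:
 v(y) = C1 + Integral(C2*airyai(-2^(2/3)*y/2) + C3*airybi(-2^(2/3)*y/2), y)


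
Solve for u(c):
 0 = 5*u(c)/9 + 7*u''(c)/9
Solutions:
 u(c) = C1*sin(sqrt(35)*c/7) + C2*cos(sqrt(35)*c/7)


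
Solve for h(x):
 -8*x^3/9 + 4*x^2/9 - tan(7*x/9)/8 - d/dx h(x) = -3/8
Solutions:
 h(x) = C1 - 2*x^4/9 + 4*x^3/27 + 3*x/8 + 9*log(cos(7*x/9))/56


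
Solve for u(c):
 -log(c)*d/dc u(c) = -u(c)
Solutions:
 u(c) = C1*exp(li(c))


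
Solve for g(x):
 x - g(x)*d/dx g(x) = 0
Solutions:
 g(x) = -sqrt(C1 + x^2)
 g(x) = sqrt(C1 + x^2)


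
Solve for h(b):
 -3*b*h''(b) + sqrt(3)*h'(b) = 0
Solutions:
 h(b) = C1 + C2*b^(sqrt(3)/3 + 1)


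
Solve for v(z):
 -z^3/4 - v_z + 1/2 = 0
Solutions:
 v(z) = C1 - z^4/16 + z/2


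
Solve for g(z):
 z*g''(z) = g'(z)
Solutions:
 g(z) = C1 + C2*z^2


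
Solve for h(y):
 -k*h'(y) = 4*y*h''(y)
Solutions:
 h(y) = C1 + y^(1 - re(k)/4)*(C2*sin(log(y)*Abs(im(k))/4) + C3*cos(log(y)*im(k)/4))


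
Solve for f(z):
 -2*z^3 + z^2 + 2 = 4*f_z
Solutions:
 f(z) = C1 - z^4/8 + z^3/12 + z/2


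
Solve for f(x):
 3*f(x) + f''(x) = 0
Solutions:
 f(x) = C1*sin(sqrt(3)*x) + C2*cos(sqrt(3)*x)


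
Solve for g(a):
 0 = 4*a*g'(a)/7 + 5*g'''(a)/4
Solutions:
 g(a) = C1 + Integral(C2*airyai(-2*2^(1/3)*35^(2/3)*a/35) + C3*airybi(-2*2^(1/3)*35^(2/3)*a/35), a)


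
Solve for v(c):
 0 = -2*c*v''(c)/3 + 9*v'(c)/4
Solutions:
 v(c) = C1 + C2*c^(35/8)


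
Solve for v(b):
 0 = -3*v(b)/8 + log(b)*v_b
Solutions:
 v(b) = C1*exp(3*li(b)/8)


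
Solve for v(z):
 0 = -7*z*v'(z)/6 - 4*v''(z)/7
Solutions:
 v(z) = C1 + C2*erf(7*sqrt(3)*z/12)


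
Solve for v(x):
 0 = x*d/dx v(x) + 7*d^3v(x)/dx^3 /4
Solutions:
 v(x) = C1 + Integral(C2*airyai(-14^(2/3)*x/7) + C3*airybi(-14^(2/3)*x/7), x)


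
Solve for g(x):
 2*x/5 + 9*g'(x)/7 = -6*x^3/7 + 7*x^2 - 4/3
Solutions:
 g(x) = C1 - x^4/6 + 49*x^3/27 - 7*x^2/45 - 28*x/27


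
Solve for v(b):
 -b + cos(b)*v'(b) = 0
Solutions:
 v(b) = C1 + Integral(b/cos(b), b)


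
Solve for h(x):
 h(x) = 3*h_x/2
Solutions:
 h(x) = C1*exp(2*x/3)


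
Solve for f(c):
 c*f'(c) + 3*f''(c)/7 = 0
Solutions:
 f(c) = C1 + C2*erf(sqrt(42)*c/6)


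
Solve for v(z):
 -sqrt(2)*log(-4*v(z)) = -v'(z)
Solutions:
 -sqrt(2)*Integral(1/(log(-_y) + 2*log(2)), (_y, v(z)))/2 = C1 - z


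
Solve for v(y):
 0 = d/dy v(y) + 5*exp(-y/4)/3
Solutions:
 v(y) = C1 + 20*exp(-y/4)/3


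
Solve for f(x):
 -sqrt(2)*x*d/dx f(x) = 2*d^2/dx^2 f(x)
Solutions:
 f(x) = C1 + C2*erf(2^(1/4)*x/2)


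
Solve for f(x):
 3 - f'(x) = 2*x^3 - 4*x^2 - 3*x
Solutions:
 f(x) = C1 - x^4/2 + 4*x^3/3 + 3*x^2/2 + 3*x


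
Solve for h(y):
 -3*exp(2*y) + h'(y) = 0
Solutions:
 h(y) = C1 + 3*exp(2*y)/2


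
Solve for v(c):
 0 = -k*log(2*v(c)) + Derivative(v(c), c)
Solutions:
 Integral(1/(log(_y) + log(2)), (_y, v(c))) = C1 + c*k


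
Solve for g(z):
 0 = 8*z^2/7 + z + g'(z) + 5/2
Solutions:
 g(z) = C1 - 8*z^3/21 - z^2/2 - 5*z/2


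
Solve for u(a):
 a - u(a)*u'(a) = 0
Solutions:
 u(a) = -sqrt(C1 + a^2)
 u(a) = sqrt(C1 + a^2)


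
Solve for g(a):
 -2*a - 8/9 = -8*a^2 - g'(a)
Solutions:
 g(a) = C1 - 8*a^3/3 + a^2 + 8*a/9


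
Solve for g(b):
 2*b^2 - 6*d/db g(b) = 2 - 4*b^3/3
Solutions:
 g(b) = C1 + b^4/18 + b^3/9 - b/3


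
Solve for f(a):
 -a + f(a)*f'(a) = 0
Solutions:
 f(a) = -sqrt(C1 + a^2)
 f(a) = sqrt(C1 + a^2)


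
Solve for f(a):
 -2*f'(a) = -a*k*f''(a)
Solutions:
 f(a) = C1 + a^(((re(k) + 2)*re(k) + im(k)^2)/(re(k)^2 + im(k)^2))*(C2*sin(2*log(a)*Abs(im(k))/(re(k)^2 + im(k)^2)) + C3*cos(2*log(a)*im(k)/(re(k)^2 + im(k)^2)))


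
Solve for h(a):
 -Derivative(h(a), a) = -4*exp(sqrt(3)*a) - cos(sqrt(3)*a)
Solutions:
 h(a) = C1 + 4*sqrt(3)*exp(sqrt(3)*a)/3 + sqrt(3)*sin(sqrt(3)*a)/3


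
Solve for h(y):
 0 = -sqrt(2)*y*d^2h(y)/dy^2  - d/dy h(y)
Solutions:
 h(y) = C1 + C2*y^(1 - sqrt(2)/2)


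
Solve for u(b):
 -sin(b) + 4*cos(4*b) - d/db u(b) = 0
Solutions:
 u(b) = C1 + sin(4*b) + cos(b)


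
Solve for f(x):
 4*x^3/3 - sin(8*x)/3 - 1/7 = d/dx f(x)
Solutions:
 f(x) = C1 + x^4/3 - x/7 + cos(8*x)/24


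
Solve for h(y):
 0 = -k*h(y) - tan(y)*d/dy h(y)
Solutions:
 h(y) = C1*exp(-k*log(sin(y)))


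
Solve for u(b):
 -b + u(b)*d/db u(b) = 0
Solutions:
 u(b) = -sqrt(C1 + b^2)
 u(b) = sqrt(C1 + b^2)


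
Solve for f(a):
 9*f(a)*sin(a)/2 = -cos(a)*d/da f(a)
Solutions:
 f(a) = C1*cos(a)^(9/2)


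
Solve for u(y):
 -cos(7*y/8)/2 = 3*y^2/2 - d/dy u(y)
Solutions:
 u(y) = C1 + y^3/2 + 4*sin(7*y/8)/7


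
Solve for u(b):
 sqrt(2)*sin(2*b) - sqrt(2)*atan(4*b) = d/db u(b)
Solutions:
 u(b) = C1 - sqrt(2)*(b*atan(4*b) - log(16*b^2 + 1)/8) - sqrt(2)*cos(2*b)/2


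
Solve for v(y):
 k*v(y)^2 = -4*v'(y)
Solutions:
 v(y) = 4/(C1 + k*y)


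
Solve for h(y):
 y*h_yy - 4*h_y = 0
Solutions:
 h(y) = C1 + C2*y^5


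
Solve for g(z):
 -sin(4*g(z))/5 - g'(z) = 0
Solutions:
 z/5 + log(cos(4*g(z)) - 1)/8 - log(cos(4*g(z)) + 1)/8 = C1


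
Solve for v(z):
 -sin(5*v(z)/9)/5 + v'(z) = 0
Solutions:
 -z/5 + 9*log(cos(5*v(z)/9) - 1)/10 - 9*log(cos(5*v(z)/9) + 1)/10 = C1


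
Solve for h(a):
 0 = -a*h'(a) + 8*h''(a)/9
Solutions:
 h(a) = C1 + C2*erfi(3*a/4)


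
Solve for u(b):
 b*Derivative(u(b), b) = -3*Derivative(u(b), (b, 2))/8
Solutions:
 u(b) = C1 + C2*erf(2*sqrt(3)*b/3)


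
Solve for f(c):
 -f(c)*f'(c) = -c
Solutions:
 f(c) = -sqrt(C1 + c^2)
 f(c) = sqrt(C1 + c^2)


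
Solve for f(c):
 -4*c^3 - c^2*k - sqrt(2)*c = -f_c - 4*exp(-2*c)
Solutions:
 f(c) = C1 + c^4 + c^3*k/3 + sqrt(2)*c^2/2 + 2*exp(-2*c)


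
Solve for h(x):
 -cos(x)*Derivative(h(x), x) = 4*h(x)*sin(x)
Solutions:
 h(x) = C1*cos(x)^4


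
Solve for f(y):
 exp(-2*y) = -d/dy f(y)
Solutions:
 f(y) = C1 + exp(-2*y)/2


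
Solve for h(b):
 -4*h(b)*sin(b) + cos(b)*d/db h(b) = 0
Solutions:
 h(b) = C1/cos(b)^4


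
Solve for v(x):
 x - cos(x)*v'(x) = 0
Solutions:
 v(x) = C1 + Integral(x/cos(x), x)


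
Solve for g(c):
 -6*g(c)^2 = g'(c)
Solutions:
 g(c) = 1/(C1 + 6*c)


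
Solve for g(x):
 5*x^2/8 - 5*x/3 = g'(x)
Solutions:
 g(x) = C1 + 5*x^3/24 - 5*x^2/6


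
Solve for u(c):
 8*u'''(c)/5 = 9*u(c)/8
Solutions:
 u(c) = C3*exp(45^(1/3)*c/4) + (C1*sin(3*3^(1/6)*5^(1/3)*c/8) + C2*cos(3*3^(1/6)*5^(1/3)*c/8))*exp(-45^(1/3)*c/8)


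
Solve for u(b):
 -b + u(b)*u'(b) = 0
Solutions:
 u(b) = -sqrt(C1 + b^2)
 u(b) = sqrt(C1 + b^2)


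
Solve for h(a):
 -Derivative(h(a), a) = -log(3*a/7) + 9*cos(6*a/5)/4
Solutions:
 h(a) = C1 + a*log(a) - a*log(7) - a + a*log(3) - 15*sin(6*a/5)/8


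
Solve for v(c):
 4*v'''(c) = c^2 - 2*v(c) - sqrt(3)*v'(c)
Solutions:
 v(c) = C1*exp(c*(-3^(5/6)/(6 + sqrt(sqrt(3) + 36))^(1/3) + 3^(2/3)*(6 + sqrt(sqrt(3) + 36))^(1/3))/12)*sin(c*(3^(1/3)/(6 + sqrt(sqrt(3) + 36))^(1/3) + 3^(1/6)*(6 + sqrt(sqrt(3) + 36))^(1/3))/4) + C2*exp(c*(-3^(5/6)/(6 + sqrt(sqrt(3) + 36))^(1/3) + 3^(2/3)*(6 + sqrt(sqrt(3) + 36))^(1/3))/12)*cos(c*(3^(1/3)/(6 + sqrt(sqrt(3) + 36))^(1/3) + 3^(1/6)*(6 + sqrt(sqrt(3) + 36))^(1/3))/4) + C3*exp(-c*(-3^(5/6)/(6 + sqrt(sqrt(3) + 36))^(1/3) + 3^(2/3)*(6 + sqrt(sqrt(3) + 36))^(1/3))/6) + c^2/2 - sqrt(3)*c/2 + 3/4


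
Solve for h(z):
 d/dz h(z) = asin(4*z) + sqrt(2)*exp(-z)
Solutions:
 h(z) = C1 + z*asin(4*z) + sqrt(1 - 16*z^2)/4 - sqrt(2)*exp(-z)


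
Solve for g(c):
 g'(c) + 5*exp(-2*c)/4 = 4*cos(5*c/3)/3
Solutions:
 g(c) = C1 + 4*sin(5*c/3)/5 + 5*exp(-2*c)/8


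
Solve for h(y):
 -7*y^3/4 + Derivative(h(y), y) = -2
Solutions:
 h(y) = C1 + 7*y^4/16 - 2*y


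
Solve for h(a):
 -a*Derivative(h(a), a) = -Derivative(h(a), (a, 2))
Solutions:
 h(a) = C1 + C2*erfi(sqrt(2)*a/2)


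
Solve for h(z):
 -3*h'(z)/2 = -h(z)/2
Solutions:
 h(z) = C1*exp(z/3)


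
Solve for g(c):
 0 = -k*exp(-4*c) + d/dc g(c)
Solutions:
 g(c) = C1 - k*exp(-4*c)/4


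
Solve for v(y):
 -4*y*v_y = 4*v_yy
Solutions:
 v(y) = C1 + C2*erf(sqrt(2)*y/2)


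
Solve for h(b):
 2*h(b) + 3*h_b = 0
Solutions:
 h(b) = C1*exp(-2*b/3)


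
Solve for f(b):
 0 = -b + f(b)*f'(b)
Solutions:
 f(b) = -sqrt(C1 + b^2)
 f(b) = sqrt(C1 + b^2)


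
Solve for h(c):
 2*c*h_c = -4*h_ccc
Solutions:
 h(c) = C1 + Integral(C2*airyai(-2^(2/3)*c/2) + C3*airybi(-2^(2/3)*c/2), c)


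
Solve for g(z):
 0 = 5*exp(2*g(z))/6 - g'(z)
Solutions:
 g(z) = log(-sqrt(-1/(C1 + 5*z))) + log(3)/2
 g(z) = log(-1/(C1 + 5*z))/2 + log(3)/2


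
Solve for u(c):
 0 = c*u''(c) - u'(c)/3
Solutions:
 u(c) = C1 + C2*c^(4/3)


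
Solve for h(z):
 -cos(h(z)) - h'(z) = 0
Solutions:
 h(z) = pi - asin((C1 + exp(2*z))/(C1 - exp(2*z)))
 h(z) = asin((C1 + exp(2*z))/(C1 - exp(2*z)))


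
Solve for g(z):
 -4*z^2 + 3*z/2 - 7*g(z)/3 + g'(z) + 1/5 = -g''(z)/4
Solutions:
 g(z) = C1*exp(-2*z*(1 + sqrt(30)/3)) + C2*exp(2*z*(-1 + sqrt(30)/3)) - 12*z^2/7 - 81*z/98 - 2181/3430


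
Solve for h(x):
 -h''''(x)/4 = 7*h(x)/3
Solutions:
 h(x) = (C1*sin(3^(3/4)*7^(1/4)*x/3) + C2*cos(3^(3/4)*7^(1/4)*x/3))*exp(-3^(3/4)*7^(1/4)*x/3) + (C3*sin(3^(3/4)*7^(1/4)*x/3) + C4*cos(3^(3/4)*7^(1/4)*x/3))*exp(3^(3/4)*7^(1/4)*x/3)


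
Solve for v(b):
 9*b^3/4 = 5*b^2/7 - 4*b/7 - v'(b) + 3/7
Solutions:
 v(b) = C1 - 9*b^4/16 + 5*b^3/21 - 2*b^2/7 + 3*b/7


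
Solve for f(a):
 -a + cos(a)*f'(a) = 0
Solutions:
 f(a) = C1 + Integral(a/cos(a), a)


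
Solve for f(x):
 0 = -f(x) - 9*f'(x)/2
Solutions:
 f(x) = C1*exp(-2*x/9)


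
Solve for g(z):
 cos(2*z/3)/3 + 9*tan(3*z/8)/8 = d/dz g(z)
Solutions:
 g(z) = C1 - 3*log(cos(3*z/8)) + sin(2*z/3)/2


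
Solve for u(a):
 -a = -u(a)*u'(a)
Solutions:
 u(a) = -sqrt(C1 + a^2)
 u(a) = sqrt(C1 + a^2)


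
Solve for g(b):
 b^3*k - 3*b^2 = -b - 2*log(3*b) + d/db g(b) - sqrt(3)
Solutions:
 g(b) = C1 + b^4*k/4 - b^3 + b^2/2 + 2*b*log(b) - 2*b + sqrt(3)*b + b*log(9)


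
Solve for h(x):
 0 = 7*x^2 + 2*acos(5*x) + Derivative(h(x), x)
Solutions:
 h(x) = C1 - 7*x^3/3 - 2*x*acos(5*x) + 2*sqrt(1 - 25*x^2)/5


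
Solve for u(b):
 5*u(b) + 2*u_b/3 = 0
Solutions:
 u(b) = C1*exp(-15*b/2)


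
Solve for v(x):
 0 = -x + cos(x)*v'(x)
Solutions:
 v(x) = C1 + Integral(x/cos(x), x)


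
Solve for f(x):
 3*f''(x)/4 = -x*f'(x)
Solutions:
 f(x) = C1 + C2*erf(sqrt(6)*x/3)


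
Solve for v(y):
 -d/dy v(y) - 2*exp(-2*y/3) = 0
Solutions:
 v(y) = C1 + 3*exp(-2*y/3)


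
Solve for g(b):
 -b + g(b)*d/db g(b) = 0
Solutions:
 g(b) = -sqrt(C1 + b^2)
 g(b) = sqrt(C1 + b^2)


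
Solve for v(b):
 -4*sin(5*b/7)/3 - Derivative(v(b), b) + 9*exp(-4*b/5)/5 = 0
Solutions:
 v(b) = C1 + 28*cos(5*b/7)/15 - 9*exp(-4*b/5)/4


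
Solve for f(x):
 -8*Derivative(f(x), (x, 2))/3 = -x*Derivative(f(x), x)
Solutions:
 f(x) = C1 + C2*erfi(sqrt(3)*x/4)


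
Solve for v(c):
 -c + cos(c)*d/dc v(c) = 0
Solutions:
 v(c) = C1 + Integral(c/cos(c), c)


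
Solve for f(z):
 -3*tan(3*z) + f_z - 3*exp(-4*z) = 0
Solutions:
 f(z) = C1 + log(tan(3*z)^2 + 1)/2 - 3*exp(-4*z)/4


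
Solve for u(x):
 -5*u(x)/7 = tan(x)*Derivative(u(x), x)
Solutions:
 u(x) = C1/sin(x)^(5/7)


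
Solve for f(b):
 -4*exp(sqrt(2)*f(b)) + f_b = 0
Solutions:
 f(b) = sqrt(2)*(2*log(-1/(C1 + 4*b)) - log(2))/4


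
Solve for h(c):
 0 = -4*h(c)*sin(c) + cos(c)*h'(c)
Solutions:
 h(c) = C1/cos(c)^4


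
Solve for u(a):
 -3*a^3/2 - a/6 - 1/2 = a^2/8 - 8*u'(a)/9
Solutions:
 u(a) = C1 + 27*a^4/64 + 3*a^3/64 + 3*a^2/32 + 9*a/16


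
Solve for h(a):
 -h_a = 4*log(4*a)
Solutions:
 h(a) = C1 - 4*a*log(a) - a*log(256) + 4*a


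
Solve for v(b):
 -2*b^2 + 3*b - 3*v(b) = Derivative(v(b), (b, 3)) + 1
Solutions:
 v(b) = C3*exp(-3^(1/3)*b) - 2*b^2/3 + b + (C1*sin(3^(5/6)*b/2) + C2*cos(3^(5/6)*b/2))*exp(3^(1/3)*b/2) - 1/3


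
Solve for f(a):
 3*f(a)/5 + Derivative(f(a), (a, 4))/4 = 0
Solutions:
 f(a) = (C1*sin(3^(1/4)*5^(3/4)*a/5) + C2*cos(3^(1/4)*5^(3/4)*a/5))*exp(-3^(1/4)*5^(3/4)*a/5) + (C3*sin(3^(1/4)*5^(3/4)*a/5) + C4*cos(3^(1/4)*5^(3/4)*a/5))*exp(3^(1/4)*5^(3/4)*a/5)


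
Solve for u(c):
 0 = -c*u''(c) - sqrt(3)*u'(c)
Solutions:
 u(c) = C1 + C2*c^(1 - sqrt(3))


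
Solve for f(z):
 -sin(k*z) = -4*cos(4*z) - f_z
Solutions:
 f(z) = C1 - sin(4*z) - cos(k*z)/k


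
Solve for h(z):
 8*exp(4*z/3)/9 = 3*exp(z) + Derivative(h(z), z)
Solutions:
 h(z) = C1 + 2*exp(4*z/3)/3 - 3*exp(z)


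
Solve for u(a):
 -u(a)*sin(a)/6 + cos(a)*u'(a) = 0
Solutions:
 u(a) = C1/cos(a)^(1/6)


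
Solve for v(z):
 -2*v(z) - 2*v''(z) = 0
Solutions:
 v(z) = C1*sin(z) + C2*cos(z)


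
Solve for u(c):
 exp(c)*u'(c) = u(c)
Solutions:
 u(c) = C1*exp(-exp(-c))


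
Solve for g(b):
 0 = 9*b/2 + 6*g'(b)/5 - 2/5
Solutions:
 g(b) = C1 - 15*b^2/8 + b/3


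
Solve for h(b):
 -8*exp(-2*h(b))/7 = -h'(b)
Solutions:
 h(b) = log(-sqrt(C1 + 112*b)) - log(7)
 h(b) = log(C1 + 112*b)/2 - log(7)


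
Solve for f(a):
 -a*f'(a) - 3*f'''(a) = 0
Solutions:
 f(a) = C1 + Integral(C2*airyai(-3^(2/3)*a/3) + C3*airybi(-3^(2/3)*a/3), a)


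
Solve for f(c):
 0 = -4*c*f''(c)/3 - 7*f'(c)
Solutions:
 f(c) = C1 + C2/c^(17/4)


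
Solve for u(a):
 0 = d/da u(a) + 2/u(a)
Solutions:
 u(a) = -sqrt(C1 - 4*a)
 u(a) = sqrt(C1 - 4*a)


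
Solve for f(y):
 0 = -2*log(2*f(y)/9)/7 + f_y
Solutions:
 -7*Integral(1/(log(_y) - 2*log(3) + log(2)), (_y, f(y)))/2 = C1 - y


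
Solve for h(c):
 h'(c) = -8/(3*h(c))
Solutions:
 h(c) = -sqrt(C1 - 48*c)/3
 h(c) = sqrt(C1 - 48*c)/3


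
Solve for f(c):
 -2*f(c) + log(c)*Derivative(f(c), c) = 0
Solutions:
 f(c) = C1*exp(2*li(c))


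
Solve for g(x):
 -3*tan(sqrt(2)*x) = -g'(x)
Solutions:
 g(x) = C1 - 3*sqrt(2)*log(cos(sqrt(2)*x))/2


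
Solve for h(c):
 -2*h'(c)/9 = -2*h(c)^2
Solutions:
 h(c) = -1/(C1 + 9*c)


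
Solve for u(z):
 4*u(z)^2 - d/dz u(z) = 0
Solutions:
 u(z) = -1/(C1 + 4*z)


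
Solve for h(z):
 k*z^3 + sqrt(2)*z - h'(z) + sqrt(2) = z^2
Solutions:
 h(z) = C1 + k*z^4/4 - z^3/3 + sqrt(2)*z^2/2 + sqrt(2)*z


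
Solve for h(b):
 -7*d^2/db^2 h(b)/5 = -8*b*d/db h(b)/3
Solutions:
 h(b) = C1 + C2*erfi(2*sqrt(105)*b/21)


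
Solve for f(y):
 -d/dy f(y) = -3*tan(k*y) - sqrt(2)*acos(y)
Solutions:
 f(y) = C1 + sqrt(2)*(y*acos(y) - sqrt(1 - y^2)) + 3*Piecewise((-log(cos(k*y))/k, Ne(k, 0)), (0, True))


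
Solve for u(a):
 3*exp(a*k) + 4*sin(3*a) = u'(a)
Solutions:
 u(a) = C1 - 4*cos(3*a)/3 + 3*exp(a*k)/k


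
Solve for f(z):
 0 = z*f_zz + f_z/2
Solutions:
 f(z) = C1 + C2*sqrt(z)


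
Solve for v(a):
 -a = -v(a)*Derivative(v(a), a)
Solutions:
 v(a) = -sqrt(C1 + a^2)
 v(a) = sqrt(C1 + a^2)


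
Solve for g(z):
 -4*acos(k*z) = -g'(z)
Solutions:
 g(z) = C1 + 4*Piecewise((z*acos(k*z) - sqrt(-k^2*z^2 + 1)/k, Ne(k, 0)), (pi*z/2, True))


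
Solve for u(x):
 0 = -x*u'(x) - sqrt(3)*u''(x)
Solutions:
 u(x) = C1 + C2*erf(sqrt(2)*3^(3/4)*x/6)


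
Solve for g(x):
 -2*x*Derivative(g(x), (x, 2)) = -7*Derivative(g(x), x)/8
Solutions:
 g(x) = C1 + C2*x^(23/16)


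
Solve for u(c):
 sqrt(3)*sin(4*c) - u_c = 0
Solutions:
 u(c) = C1 - sqrt(3)*cos(4*c)/4


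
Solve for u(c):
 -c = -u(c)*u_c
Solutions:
 u(c) = -sqrt(C1 + c^2)
 u(c) = sqrt(C1 + c^2)


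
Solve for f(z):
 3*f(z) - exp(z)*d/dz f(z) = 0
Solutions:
 f(z) = C1*exp(-3*exp(-z))


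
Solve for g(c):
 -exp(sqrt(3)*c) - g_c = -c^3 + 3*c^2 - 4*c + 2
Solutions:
 g(c) = C1 + c^4/4 - c^3 + 2*c^2 - 2*c - sqrt(3)*exp(sqrt(3)*c)/3


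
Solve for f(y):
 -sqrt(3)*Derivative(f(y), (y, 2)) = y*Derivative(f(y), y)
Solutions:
 f(y) = C1 + C2*erf(sqrt(2)*3^(3/4)*y/6)


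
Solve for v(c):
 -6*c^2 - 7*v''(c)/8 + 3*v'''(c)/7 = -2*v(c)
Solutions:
 v(c) = C1*exp(c*(343*7^(2/3)/(288*sqrt(136203) + 107609)^(1/3) + 98 + 7^(1/3)*(288*sqrt(136203) + 107609)^(1/3))/144)*sin(sqrt(3)*7^(1/3)*c*(-(288*sqrt(136203) + 107609)^(1/3) + 343*7^(1/3)/(288*sqrt(136203) + 107609)^(1/3))/144) + C2*exp(c*(343*7^(2/3)/(288*sqrt(136203) + 107609)^(1/3) + 98 + 7^(1/3)*(288*sqrt(136203) + 107609)^(1/3))/144)*cos(sqrt(3)*7^(1/3)*c*(-(288*sqrt(136203) + 107609)^(1/3) + 343*7^(1/3)/(288*sqrt(136203) + 107609)^(1/3))/144) + C3*exp(c*(-7^(1/3)*(288*sqrt(136203) + 107609)^(1/3) - 343*7^(2/3)/(288*sqrt(136203) + 107609)^(1/3) + 49)/72) + 3*c^2 + 21/8


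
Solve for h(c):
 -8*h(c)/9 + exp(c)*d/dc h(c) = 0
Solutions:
 h(c) = C1*exp(-8*exp(-c)/9)


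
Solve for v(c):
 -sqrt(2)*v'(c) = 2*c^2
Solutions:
 v(c) = C1 - sqrt(2)*c^3/3


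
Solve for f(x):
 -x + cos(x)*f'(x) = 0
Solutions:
 f(x) = C1 + Integral(x/cos(x), x)


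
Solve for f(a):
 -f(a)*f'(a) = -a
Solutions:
 f(a) = -sqrt(C1 + a^2)
 f(a) = sqrt(C1 + a^2)


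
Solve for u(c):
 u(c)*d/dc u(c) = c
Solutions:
 u(c) = -sqrt(C1 + c^2)
 u(c) = sqrt(C1 + c^2)


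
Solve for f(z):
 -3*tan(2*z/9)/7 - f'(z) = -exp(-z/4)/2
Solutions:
 f(z) = C1 - 27*log(tan(2*z/9)^2 + 1)/28 - 2*exp(-z/4)


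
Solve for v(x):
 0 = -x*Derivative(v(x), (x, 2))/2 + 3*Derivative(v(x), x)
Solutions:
 v(x) = C1 + C2*x^7


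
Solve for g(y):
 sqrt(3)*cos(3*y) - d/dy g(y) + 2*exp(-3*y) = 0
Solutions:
 g(y) = C1 + sqrt(3)*sin(3*y)/3 - 2*exp(-3*y)/3


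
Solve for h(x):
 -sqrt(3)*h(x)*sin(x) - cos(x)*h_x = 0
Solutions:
 h(x) = C1*cos(x)^(sqrt(3))


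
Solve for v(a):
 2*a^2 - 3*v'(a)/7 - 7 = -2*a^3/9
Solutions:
 v(a) = C1 + 7*a^4/54 + 14*a^3/9 - 49*a/3


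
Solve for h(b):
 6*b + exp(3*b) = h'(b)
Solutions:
 h(b) = C1 + 3*b^2 + exp(3*b)/3


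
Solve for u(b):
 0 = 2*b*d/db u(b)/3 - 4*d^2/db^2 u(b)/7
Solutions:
 u(b) = C1 + C2*erfi(sqrt(21)*b/6)


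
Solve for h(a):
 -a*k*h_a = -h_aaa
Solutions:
 h(a) = C1 + Integral(C2*airyai(a*k^(1/3)) + C3*airybi(a*k^(1/3)), a)


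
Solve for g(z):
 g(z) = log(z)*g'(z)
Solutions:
 g(z) = C1*exp(li(z))


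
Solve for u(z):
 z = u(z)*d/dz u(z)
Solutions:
 u(z) = -sqrt(C1 + z^2)
 u(z) = sqrt(C1 + z^2)


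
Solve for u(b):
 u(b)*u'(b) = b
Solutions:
 u(b) = -sqrt(C1 + b^2)
 u(b) = sqrt(C1 + b^2)


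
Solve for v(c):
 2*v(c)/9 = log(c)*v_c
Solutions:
 v(c) = C1*exp(2*li(c)/9)


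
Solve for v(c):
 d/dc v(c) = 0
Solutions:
 v(c) = C1


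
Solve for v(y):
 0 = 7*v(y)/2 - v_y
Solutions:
 v(y) = C1*exp(7*y/2)


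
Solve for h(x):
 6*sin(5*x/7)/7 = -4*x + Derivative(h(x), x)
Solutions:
 h(x) = C1 + 2*x^2 - 6*cos(5*x/7)/5


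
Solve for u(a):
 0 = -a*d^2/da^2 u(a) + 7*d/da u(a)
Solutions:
 u(a) = C1 + C2*a^8


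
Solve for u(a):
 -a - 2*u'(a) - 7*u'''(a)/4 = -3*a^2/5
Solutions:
 u(a) = C1 + C2*sin(2*sqrt(14)*a/7) + C3*cos(2*sqrt(14)*a/7) + a^3/10 - a^2/4 - 21*a/40


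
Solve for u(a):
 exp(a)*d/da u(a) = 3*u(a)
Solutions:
 u(a) = C1*exp(-3*exp(-a))


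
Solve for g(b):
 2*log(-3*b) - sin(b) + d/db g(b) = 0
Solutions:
 g(b) = C1 - 2*b*log(-b) - 2*b*log(3) + 2*b - cos(b)


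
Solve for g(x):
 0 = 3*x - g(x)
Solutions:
 g(x) = 3*x


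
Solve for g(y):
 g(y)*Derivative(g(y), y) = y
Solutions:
 g(y) = -sqrt(C1 + y^2)
 g(y) = sqrt(C1 + y^2)


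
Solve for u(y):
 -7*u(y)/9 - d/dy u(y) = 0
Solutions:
 u(y) = C1*exp(-7*y/9)


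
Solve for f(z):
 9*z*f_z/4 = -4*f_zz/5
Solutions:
 f(z) = C1 + C2*erf(3*sqrt(10)*z/8)


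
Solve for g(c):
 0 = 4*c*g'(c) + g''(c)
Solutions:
 g(c) = C1 + C2*erf(sqrt(2)*c)


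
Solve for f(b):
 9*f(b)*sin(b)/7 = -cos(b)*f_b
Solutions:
 f(b) = C1*cos(b)^(9/7)


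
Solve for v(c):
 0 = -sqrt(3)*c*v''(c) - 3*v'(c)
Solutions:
 v(c) = C1 + C2*c^(1 - sqrt(3))


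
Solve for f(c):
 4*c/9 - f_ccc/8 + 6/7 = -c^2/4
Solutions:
 f(c) = C1 + C2*c + C3*c^2 + c^5/30 + 4*c^4/27 + 8*c^3/7


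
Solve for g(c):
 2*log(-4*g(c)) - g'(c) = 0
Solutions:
 -Integral(1/(log(-_y) + 2*log(2)), (_y, g(c)))/2 = C1 - c


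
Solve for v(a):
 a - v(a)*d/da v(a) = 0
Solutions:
 v(a) = -sqrt(C1 + a^2)
 v(a) = sqrt(C1 + a^2)


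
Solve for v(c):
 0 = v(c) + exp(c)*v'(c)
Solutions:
 v(c) = C1*exp(exp(-c))


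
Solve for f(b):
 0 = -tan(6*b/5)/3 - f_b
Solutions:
 f(b) = C1 + 5*log(cos(6*b/5))/18


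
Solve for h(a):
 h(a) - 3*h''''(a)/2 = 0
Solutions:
 h(a) = C1*exp(-2^(1/4)*3^(3/4)*a/3) + C2*exp(2^(1/4)*3^(3/4)*a/3) + C3*sin(2^(1/4)*3^(3/4)*a/3) + C4*cos(2^(1/4)*3^(3/4)*a/3)


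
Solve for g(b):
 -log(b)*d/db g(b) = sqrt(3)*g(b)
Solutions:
 g(b) = C1*exp(-sqrt(3)*li(b))


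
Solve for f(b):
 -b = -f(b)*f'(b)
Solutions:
 f(b) = -sqrt(C1 + b^2)
 f(b) = sqrt(C1 + b^2)


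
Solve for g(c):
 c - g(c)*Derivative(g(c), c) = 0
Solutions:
 g(c) = -sqrt(C1 + c^2)
 g(c) = sqrt(C1 + c^2)


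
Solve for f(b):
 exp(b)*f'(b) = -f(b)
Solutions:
 f(b) = C1*exp(exp(-b))


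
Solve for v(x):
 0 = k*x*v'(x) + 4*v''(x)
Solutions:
 v(x) = Piecewise((-sqrt(2)*sqrt(pi)*C1*erf(sqrt(2)*sqrt(k)*x/4)/sqrt(k) - C2, (k > 0) | (k < 0)), (-C1*x - C2, True))


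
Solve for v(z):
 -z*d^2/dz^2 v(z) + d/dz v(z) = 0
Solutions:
 v(z) = C1 + C2*z^2


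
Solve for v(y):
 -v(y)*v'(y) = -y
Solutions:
 v(y) = -sqrt(C1 + y^2)
 v(y) = sqrt(C1 + y^2)


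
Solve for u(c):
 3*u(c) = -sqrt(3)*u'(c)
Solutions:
 u(c) = C1*exp(-sqrt(3)*c)


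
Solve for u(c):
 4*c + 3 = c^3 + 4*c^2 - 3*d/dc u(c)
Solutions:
 u(c) = C1 + c^4/12 + 4*c^3/9 - 2*c^2/3 - c


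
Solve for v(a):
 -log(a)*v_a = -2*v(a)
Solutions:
 v(a) = C1*exp(2*li(a))


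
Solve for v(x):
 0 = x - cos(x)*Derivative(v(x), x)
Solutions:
 v(x) = C1 + Integral(x/cos(x), x)


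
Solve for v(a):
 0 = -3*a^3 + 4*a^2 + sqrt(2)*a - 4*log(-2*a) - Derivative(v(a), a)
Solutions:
 v(a) = C1 - 3*a^4/4 + 4*a^3/3 + sqrt(2)*a^2/2 - 4*a*log(-a) + 4*a*(1 - log(2))


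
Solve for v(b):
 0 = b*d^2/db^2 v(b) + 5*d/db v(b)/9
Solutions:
 v(b) = C1 + C2*b^(4/9)


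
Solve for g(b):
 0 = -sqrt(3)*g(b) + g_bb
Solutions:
 g(b) = C1*exp(-3^(1/4)*b) + C2*exp(3^(1/4)*b)


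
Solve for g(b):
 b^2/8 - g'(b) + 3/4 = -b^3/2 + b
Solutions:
 g(b) = C1 + b^4/8 + b^3/24 - b^2/2 + 3*b/4


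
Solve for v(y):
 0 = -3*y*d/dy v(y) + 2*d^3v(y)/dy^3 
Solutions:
 v(y) = C1 + Integral(C2*airyai(2^(2/3)*3^(1/3)*y/2) + C3*airybi(2^(2/3)*3^(1/3)*y/2), y)


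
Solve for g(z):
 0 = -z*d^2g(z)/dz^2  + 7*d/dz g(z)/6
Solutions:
 g(z) = C1 + C2*z^(13/6)


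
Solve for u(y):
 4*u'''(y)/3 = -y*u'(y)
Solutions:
 u(y) = C1 + Integral(C2*airyai(-6^(1/3)*y/2) + C3*airybi(-6^(1/3)*y/2), y)


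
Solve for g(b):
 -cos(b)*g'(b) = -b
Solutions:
 g(b) = C1 + Integral(b/cos(b), b)


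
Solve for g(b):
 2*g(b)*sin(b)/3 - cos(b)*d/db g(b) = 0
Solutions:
 g(b) = C1/cos(b)^(2/3)


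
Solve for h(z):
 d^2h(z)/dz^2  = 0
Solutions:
 h(z) = C1 + C2*z


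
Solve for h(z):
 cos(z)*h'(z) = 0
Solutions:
 h(z) = C1


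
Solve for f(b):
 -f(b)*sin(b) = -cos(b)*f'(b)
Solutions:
 f(b) = C1/cos(b)


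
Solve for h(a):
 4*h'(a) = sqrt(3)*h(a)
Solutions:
 h(a) = C1*exp(sqrt(3)*a/4)


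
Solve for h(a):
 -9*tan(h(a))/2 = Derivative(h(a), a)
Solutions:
 h(a) = pi - asin(C1*exp(-9*a/2))
 h(a) = asin(C1*exp(-9*a/2))


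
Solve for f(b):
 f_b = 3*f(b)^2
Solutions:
 f(b) = -1/(C1 + 3*b)


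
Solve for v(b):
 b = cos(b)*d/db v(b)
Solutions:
 v(b) = C1 + Integral(b/cos(b), b)


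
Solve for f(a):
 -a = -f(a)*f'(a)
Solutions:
 f(a) = -sqrt(C1 + a^2)
 f(a) = sqrt(C1 + a^2)


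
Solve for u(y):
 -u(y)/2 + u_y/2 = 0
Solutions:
 u(y) = C1*exp(y)


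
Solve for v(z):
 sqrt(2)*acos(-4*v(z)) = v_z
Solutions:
 Integral(1/acos(-4*_y), (_y, v(z))) = C1 + sqrt(2)*z


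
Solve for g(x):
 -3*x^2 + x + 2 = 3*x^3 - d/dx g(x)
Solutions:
 g(x) = C1 + 3*x^4/4 + x^3 - x^2/2 - 2*x


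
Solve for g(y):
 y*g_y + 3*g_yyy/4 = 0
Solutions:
 g(y) = C1 + Integral(C2*airyai(-6^(2/3)*y/3) + C3*airybi(-6^(2/3)*y/3), y)


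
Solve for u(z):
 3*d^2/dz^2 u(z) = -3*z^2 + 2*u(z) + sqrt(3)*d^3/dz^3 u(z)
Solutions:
 u(z) = C1*exp(z*(3^(2/3)/(3 + 2*sqrt(3))^(1/3) + 3^(1/3)*(3 + 2*sqrt(3))^(1/3) + 2*sqrt(3))/6)*sin(3^(1/6)*z*(-3^(2/3)*(3 + 2*sqrt(3))^(1/3) + 3/(3 + 2*sqrt(3))^(1/3))/6) + C2*exp(z*(3^(2/3)/(3 + 2*sqrt(3))^(1/3) + 3^(1/3)*(3 + 2*sqrt(3))^(1/3) + 2*sqrt(3))/6)*cos(3^(1/6)*z*(-3^(2/3)*(3 + 2*sqrt(3))^(1/3) + 3/(3 + 2*sqrt(3))^(1/3))/6) + C3*exp(z*(-3^(1/3)*(3 + 2*sqrt(3))^(1/3) - 3^(2/3)/(3 + 2*sqrt(3))^(1/3) + sqrt(3))/3) + 3*z^2/2 + 9/2


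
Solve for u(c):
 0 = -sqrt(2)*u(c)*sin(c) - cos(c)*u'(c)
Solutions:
 u(c) = C1*cos(c)^(sqrt(2))


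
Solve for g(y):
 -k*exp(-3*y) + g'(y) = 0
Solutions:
 g(y) = C1 - k*exp(-3*y)/3


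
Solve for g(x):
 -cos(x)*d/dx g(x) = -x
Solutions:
 g(x) = C1 + Integral(x/cos(x), x)


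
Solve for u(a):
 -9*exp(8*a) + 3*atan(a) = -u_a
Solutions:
 u(a) = C1 - 3*a*atan(a) + 9*exp(8*a)/8 + 3*log(a^2 + 1)/2


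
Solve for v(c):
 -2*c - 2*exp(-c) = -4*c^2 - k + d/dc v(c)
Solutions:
 v(c) = C1 + 4*c^3/3 - c^2 + c*k + 2*exp(-c)


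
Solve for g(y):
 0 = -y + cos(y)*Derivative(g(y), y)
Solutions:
 g(y) = C1 + Integral(y/cos(y), y)


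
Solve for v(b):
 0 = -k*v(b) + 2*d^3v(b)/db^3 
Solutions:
 v(b) = C1*exp(2^(2/3)*b*k^(1/3)/2) + C2*exp(2^(2/3)*b*k^(1/3)*(-1 + sqrt(3)*I)/4) + C3*exp(-2^(2/3)*b*k^(1/3)*(1 + sqrt(3)*I)/4)


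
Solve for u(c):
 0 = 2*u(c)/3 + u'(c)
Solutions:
 u(c) = C1*exp(-2*c/3)


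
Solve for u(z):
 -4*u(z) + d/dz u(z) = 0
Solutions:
 u(z) = C1*exp(4*z)


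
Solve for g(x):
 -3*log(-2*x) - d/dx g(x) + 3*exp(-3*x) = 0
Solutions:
 g(x) = C1 - 3*x*log(-x) + 3*x*(1 - log(2)) - exp(-3*x)


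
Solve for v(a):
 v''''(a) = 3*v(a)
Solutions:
 v(a) = C1*exp(-3^(1/4)*a) + C2*exp(3^(1/4)*a) + C3*sin(3^(1/4)*a) + C4*cos(3^(1/4)*a)


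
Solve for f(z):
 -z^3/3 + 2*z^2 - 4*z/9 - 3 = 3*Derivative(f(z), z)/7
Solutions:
 f(z) = C1 - 7*z^4/36 + 14*z^3/9 - 14*z^2/27 - 7*z


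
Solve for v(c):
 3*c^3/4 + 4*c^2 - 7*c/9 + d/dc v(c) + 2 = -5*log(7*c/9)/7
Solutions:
 v(c) = C1 - 3*c^4/16 - 4*c^3/3 + 7*c^2/18 - 5*c*log(c)/7 - 5*c*log(7)/7 - 9*c/7 + 10*c*log(3)/7


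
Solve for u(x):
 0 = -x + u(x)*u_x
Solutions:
 u(x) = -sqrt(C1 + x^2)
 u(x) = sqrt(C1 + x^2)


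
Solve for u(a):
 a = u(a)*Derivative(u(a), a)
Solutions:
 u(a) = -sqrt(C1 + a^2)
 u(a) = sqrt(C1 + a^2)


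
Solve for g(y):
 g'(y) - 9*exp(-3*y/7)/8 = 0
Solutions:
 g(y) = C1 - 21*exp(-3*y/7)/8


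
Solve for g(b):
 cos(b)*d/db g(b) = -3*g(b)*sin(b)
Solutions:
 g(b) = C1*cos(b)^3


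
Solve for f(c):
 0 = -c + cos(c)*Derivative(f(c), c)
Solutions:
 f(c) = C1 + Integral(c/cos(c), c)


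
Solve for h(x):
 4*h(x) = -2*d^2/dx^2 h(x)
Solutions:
 h(x) = C1*sin(sqrt(2)*x) + C2*cos(sqrt(2)*x)


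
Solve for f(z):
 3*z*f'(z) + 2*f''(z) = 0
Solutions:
 f(z) = C1 + C2*erf(sqrt(3)*z/2)


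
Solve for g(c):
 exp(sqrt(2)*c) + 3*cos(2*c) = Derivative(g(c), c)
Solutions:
 g(c) = C1 + sqrt(2)*exp(sqrt(2)*c)/2 + 3*sin(2*c)/2


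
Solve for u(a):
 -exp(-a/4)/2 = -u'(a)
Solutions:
 u(a) = C1 - 2*exp(-a/4)


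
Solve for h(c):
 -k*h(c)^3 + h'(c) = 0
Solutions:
 h(c) = -sqrt(2)*sqrt(-1/(C1 + c*k))/2
 h(c) = sqrt(2)*sqrt(-1/(C1 + c*k))/2


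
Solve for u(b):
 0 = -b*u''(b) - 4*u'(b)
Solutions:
 u(b) = C1 + C2/b^3


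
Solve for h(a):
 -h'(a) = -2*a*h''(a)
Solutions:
 h(a) = C1 + C2*a^(3/2)


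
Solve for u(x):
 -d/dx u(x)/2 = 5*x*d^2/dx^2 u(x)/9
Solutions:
 u(x) = C1 + C2*x^(1/10)


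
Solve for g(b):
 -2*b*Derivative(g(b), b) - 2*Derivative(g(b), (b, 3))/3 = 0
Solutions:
 g(b) = C1 + Integral(C2*airyai(-3^(1/3)*b) + C3*airybi(-3^(1/3)*b), b)


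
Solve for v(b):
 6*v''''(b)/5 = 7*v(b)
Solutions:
 v(b) = C1*exp(-35^(1/4)*6^(3/4)*b/6) + C2*exp(35^(1/4)*6^(3/4)*b/6) + C3*sin(35^(1/4)*6^(3/4)*b/6) + C4*cos(35^(1/4)*6^(3/4)*b/6)


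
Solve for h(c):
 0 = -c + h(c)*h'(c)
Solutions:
 h(c) = -sqrt(C1 + c^2)
 h(c) = sqrt(C1 + c^2)


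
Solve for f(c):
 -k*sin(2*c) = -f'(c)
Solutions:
 f(c) = C1 - k*cos(2*c)/2


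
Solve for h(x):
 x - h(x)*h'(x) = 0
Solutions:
 h(x) = -sqrt(C1 + x^2)
 h(x) = sqrt(C1 + x^2)


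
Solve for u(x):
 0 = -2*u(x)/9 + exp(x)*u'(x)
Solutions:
 u(x) = C1*exp(-2*exp(-x)/9)


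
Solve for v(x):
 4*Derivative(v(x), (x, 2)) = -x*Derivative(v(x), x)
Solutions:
 v(x) = C1 + C2*erf(sqrt(2)*x/4)


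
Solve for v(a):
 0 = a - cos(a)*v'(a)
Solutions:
 v(a) = C1 + Integral(a/cos(a), a)


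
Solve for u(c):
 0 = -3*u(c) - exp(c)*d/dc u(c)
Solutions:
 u(c) = C1*exp(3*exp(-c))


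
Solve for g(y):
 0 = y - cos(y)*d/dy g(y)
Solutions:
 g(y) = C1 + Integral(y/cos(y), y)


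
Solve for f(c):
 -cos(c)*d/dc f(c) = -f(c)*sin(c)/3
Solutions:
 f(c) = C1/cos(c)^(1/3)


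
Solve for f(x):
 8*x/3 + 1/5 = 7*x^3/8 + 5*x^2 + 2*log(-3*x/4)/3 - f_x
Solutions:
 f(x) = C1 + 7*x^4/32 + 5*x^3/3 - 4*x^2/3 + 2*x*log(-x)/3 + x*(-2*log(2) - 13/15 + 2*log(6)/3)


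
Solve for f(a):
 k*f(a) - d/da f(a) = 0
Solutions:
 f(a) = C1*exp(a*k)


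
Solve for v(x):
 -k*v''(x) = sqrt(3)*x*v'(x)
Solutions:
 v(x) = C1 + C2*sqrt(k)*erf(sqrt(2)*3^(1/4)*x*sqrt(1/k)/2)


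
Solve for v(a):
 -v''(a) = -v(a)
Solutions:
 v(a) = C1*exp(-a) + C2*exp(a)


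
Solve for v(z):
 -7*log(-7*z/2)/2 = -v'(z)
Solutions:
 v(z) = C1 + 7*z*log(-z)/2 + 7*z*(-1 - log(2) + log(7))/2


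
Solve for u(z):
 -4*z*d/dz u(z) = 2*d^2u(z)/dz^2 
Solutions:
 u(z) = C1 + C2*erf(z)


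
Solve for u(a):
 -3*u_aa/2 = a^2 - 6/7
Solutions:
 u(a) = C1 + C2*a - a^4/18 + 2*a^2/7


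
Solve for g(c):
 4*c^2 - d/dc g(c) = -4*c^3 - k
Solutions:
 g(c) = C1 + c^4 + 4*c^3/3 + c*k


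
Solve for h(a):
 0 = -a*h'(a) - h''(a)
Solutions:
 h(a) = C1 + C2*erf(sqrt(2)*a/2)


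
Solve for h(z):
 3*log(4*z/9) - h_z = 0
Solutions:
 h(z) = C1 + 3*z*log(z) - 3*z + z*log(64/729)


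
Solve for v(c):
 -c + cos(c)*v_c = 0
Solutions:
 v(c) = C1 + Integral(c/cos(c), c)


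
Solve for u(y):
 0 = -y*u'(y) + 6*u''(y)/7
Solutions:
 u(y) = C1 + C2*erfi(sqrt(21)*y/6)


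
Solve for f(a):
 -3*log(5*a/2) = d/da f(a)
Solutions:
 f(a) = C1 - 3*a*log(a) + a*log(8/125) + 3*a


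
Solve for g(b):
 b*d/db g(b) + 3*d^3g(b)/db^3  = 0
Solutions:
 g(b) = C1 + Integral(C2*airyai(-3^(2/3)*b/3) + C3*airybi(-3^(2/3)*b/3), b)


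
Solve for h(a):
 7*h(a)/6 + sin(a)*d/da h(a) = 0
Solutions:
 h(a) = C1*(cos(a) + 1)^(7/12)/(cos(a) - 1)^(7/12)


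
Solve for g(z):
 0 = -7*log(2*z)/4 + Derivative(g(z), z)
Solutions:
 g(z) = C1 + 7*z*log(z)/4 - 7*z/4 + 7*z*log(2)/4


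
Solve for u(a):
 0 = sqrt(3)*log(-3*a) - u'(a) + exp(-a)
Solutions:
 u(a) = C1 + sqrt(3)*a*log(-a) + sqrt(3)*a*(-1 + log(3)) - exp(-a)


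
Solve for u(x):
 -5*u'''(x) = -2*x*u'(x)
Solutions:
 u(x) = C1 + Integral(C2*airyai(2^(1/3)*5^(2/3)*x/5) + C3*airybi(2^(1/3)*5^(2/3)*x/5), x)


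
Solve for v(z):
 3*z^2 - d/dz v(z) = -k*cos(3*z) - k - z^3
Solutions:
 v(z) = C1 + k*z + k*sin(3*z)/3 + z^4/4 + z^3


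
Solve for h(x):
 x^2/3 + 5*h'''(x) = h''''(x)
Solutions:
 h(x) = C1 + C2*x + C3*x^2 + C4*exp(5*x) - x^5/900 - x^4/900 - x^3/1125


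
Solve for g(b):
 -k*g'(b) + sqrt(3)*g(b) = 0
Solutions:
 g(b) = C1*exp(sqrt(3)*b/k)


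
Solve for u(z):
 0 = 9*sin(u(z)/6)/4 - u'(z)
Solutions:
 -9*z/4 + 3*log(cos(u(z)/6) - 1) - 3*log(cos(u(z)/6) + 1) = C1


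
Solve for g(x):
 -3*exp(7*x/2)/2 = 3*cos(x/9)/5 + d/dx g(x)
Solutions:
 g(x) = C1 - 3*exp(7*x/2)/7 - 27*sin(x/9)/5


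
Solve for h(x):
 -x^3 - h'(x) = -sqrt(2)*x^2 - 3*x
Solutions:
 h(x) = C1 - x^4/4 + sqrt(2)*x^3/3 + 3*x^2/2


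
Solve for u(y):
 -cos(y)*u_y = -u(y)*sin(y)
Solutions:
 u(y) = C1/cos(y)


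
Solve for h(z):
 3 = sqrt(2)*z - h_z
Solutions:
 h(z) = C1 + sqrt(2)*z^2/2 - 3*z


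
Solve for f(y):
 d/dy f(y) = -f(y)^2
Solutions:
 f(y) = 1/(C1 + y)


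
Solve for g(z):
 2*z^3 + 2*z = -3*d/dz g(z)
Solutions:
 g(z) = C1 - z^4/6 - z^2/3


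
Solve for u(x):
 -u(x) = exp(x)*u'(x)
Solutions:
 u(x) = C1*exp(exp(-x))


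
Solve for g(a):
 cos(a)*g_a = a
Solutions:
 g(a) = C1 + Integral(a/cos(a), a)


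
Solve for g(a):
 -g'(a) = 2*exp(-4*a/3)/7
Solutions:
 g(a) = C1 + 3*exp(-4*a/3)/14


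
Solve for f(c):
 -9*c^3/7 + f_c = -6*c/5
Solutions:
 f(c) = C1 + 9*c^4/28 - 3*c^2/5


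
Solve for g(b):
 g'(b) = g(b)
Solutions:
 g(b) = C1*exp(b)


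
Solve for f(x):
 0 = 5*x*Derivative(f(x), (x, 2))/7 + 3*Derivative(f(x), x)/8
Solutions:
 f(x) = C1 + C2*x^(19/40)


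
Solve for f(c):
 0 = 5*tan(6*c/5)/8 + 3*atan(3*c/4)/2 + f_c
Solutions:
 f(c) = C1 - 3*c*atan(3*c/4)/2 + log(9*c^2 + 16) + 25*log(cos(6*c/5))/48


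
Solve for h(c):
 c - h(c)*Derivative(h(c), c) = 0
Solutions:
 h(c) = -sqrt(C1 + c^2)
 h(c) = sqrt(C1 + c^2)


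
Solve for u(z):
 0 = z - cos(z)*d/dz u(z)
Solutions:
 u(z) = C1 + Integral(z/cos(z), z)


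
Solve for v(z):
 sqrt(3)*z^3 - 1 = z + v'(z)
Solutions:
 v(z) = C1 + sqrt(3)*z^4/4 - z^2/2 - z


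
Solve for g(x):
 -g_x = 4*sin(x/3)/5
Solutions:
 g(x) = C1 + 12*cos(x/3)/5


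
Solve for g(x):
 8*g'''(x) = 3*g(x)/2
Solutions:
 g(x) = C3*exp(2^(2/3)*3^(1/3)*x/4) + (C1*sin(2^(2/3)*3^(5/6)*x/8) + C2*cos(2^(2/3)*3^(5/6)*x/8))*exp(-2^(2/3)*3^(1/3)*x/8)


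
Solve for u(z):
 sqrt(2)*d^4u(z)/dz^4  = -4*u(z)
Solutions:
 u(z) = (C1*sin(2^(7/8)*z/2) + C2*cos(2^(7/8)*z/2))*exp(-2^(7/8)*z/2) + (C3*sin(2^(7/8)*z/2) + C4*cos(2^(7/8)*z/2))*exp(2^(7/8)*z/2)


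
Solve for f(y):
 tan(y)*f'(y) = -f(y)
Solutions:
 f(y) = C1/sin(y)


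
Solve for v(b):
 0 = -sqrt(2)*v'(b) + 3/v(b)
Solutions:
 v(b) = -sqrt(C1 + 3*sqrt(2)*b)
 v(b) = sqrt(C1 + 3*sqrt(2)*b)


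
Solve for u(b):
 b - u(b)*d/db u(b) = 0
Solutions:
 u(b) = -sqrt(C1 + b^2)
 u(b) = sqrt(C1 + b^2)


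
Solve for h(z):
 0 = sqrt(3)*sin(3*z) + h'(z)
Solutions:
 h(z) = C1 + sqrt(3)*cos(3*z)/3


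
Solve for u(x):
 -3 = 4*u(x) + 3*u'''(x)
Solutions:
 u(x) = C3*exp(-6^(2/3)*x/3) + (C1*sin(2^(2/3)*3^(1/6)*x/2) + C2*cos(2^(2/3)*3^(1/6)*x/2))*exp(6^(2/3)*x/6) - 3/4
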